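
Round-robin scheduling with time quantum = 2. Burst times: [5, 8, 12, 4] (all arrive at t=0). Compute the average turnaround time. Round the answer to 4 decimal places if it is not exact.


Time quantum = 2
Execution trace:
  J1 runs 2 units, time = 2
  J2 runs 2 units, time = 4
  J3 runs 2 units, time = 6
  J4 runs 2 units, time = 8
  J1 runs 2 units, time = 10
  J2 runs 2 units, time = 12
  J3 runs 2 units, time = 14
  J4 runs 2 units, time = 16
  J1 runs 1 units, time = 17
  J2 runs 2 units, time = 19
  J3 runs 2 units, time = 21
  J2 runs 2 units, time = 23
  J3 runs 2 units, time = 25
  J3 runs 2 units, time = 27
  J3 runs 2 units, time = 29
Finish times: [17, 23, 29, 16]
Average turnaround = 85/4 = 21.25

21.25


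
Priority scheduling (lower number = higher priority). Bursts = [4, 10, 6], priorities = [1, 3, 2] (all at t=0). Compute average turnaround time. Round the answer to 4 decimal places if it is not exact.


Sort by priority (ascending = highest first):
Order: [(1, 4), (2, 6), (3, 10)]
Completion times:
  Priority 1, burst=4, C=4
  Priority 2, burst=6, C=10
  Priority 3, burst=10, C=20
Average turnaround = 34/3 = 11.3333

11.3333


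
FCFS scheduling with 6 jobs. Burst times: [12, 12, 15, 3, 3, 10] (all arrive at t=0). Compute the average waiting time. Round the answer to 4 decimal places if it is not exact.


FCFS order (as given): [12, 12, 15, 3, 3, 10]
Waiting times:
  Job 1: wait = 0
  Job 2: wait = 12
  Job 3: wait = 24
  Job 4: wait = 39
  Job 5: wait = 42
  Job 6: wait = 45
Sum of waiting times = 162
Average waiting time = 162/6 = 27.0

27.0


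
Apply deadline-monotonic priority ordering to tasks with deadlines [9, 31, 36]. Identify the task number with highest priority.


Sort tasks by relative deadline (ascending):
  Task 1: deadline = 9
  Task 2: deadline = 31
  Task 3: deadline = 36
Priority order (highest first): [1, 2, 3]
Highest priority task = 1

1


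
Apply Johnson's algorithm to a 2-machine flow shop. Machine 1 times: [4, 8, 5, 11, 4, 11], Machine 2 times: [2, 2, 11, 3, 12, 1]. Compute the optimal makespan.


Apply Johnson's rule:
  Group 1 (a <= b): [(5, 4, 12), (3, 5, 11)]
  Group 2 (a > b): [(4, 11, 3), (1, 4, 2), (2, 8, 2), (6, 11, 1)]
Optimal job order: [5, 3, 4, 1, 2, 6]
Schedule:
  Job 5: M1 done at 4, M2 done at 16
  Job 3: M1 done at 9, M2 done at 27
  Job 4: M1 done at 20, M2 done at 30
  Job 1: M1 done at 24, M2 done at 32
  Job 2: M1 done at 32, M2 done at 34
  Job 6: M1 done at 43, M2 done at 44
Makespan = 44

44


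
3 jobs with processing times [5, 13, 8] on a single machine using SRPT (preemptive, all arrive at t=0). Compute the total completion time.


Since all jobs arrive at t=0, SRPT equals SPT ordering.
SPT order: [5, 8, 13]
Completion times:
  Job 1: p=5, C=5
  Job 2: p=8, C=13
  Job 3: p=13, C=26
Total completion time = 5 + 13 + 26 = 44

44


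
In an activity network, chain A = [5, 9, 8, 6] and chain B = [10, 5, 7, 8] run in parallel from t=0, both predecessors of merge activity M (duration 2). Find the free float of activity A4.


ES(A4) = sum of predecessors on chain A = 22
EF(A4) = ES + duration = 22 + 6 = 28
Successor of A4 is M. ES(M) = max(sum(A), sum(B)) = max(28, 30) = 30
Free float = ES(successor) - EF(current) = 30 - 28 = 2

2


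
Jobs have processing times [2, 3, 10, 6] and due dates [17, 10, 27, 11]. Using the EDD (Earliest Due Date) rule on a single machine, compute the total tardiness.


Sort by due date (EDD order): [(3, 10), (6, 11), (2, 17), (10, 27)]
Compute completion times and tardiness:
  Job 1: p=3, d=10, C=3, tardiness=max(0,3-10)=0
  Job 2: p=6, d=11, C=9, tardiness=max(0,9-11)=0
  Job 3: p=2, d=17, C=11, tardiness=max(0,11-17)=0
  Job 4: p=10, d=27, C=21, tardiness=max(0,21-27)=0
Total tardiness = 0

0


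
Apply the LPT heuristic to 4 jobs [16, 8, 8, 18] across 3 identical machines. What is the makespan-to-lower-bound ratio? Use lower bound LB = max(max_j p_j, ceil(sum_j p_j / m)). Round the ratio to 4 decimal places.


LPT order: [18, 16, 8, 8]
Machine loads after assignment: [18, 16, 16]
LPT makespan = 18
Lower bound = max(max_job, ceil(total/3)) = max(18, 17) = 18
Ratio = 18 / 18 = 1.0

1.0


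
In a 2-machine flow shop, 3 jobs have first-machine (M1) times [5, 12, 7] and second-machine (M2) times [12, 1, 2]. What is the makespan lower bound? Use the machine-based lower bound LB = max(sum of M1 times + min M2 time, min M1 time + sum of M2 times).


LB1 = sum(M1 times) + min(M2 times) = 24 + 1 = 25
LB2 = min(M1 times) + sum(M2 times) = 5 + 15 = 20
Lower bound = max(LB1, LB2) = max(25, 20) = 25

25


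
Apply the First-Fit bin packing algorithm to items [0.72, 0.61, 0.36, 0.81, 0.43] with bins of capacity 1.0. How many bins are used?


Place items sequentially using First-Fit:
  Item 0.72 -> new Bin 1
  Item 0.61 -> new Bin 2
  Item 0.36 -> Bin 2 (now 0.97)
  Item 0.81 -> new Bin 3
  Item 0.43 -> new Bin 4
Total bins used = 4

4


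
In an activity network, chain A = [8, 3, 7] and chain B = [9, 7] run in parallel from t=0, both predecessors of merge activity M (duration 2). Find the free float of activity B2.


ES(B2) = sum of predecessors on chain B = 9
EF(B2) = ES + duration = 9 + 7 = 16
Successor of B2 is M. ES(M) = max(sum(A), sum(B)) = max(18, 16) = 18
Free float = ES(successor) - EF(current) = 18 - 16 = 2

2


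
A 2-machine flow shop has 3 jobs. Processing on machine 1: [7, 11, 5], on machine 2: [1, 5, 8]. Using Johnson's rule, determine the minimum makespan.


Apply Johnson's rule:
  Group 1 (a <= b): [(3, 5, 8)]
  Group 2 (a > b): [(2, 11, 5), (1, 7, 1)]
Optimal job order: [3, 2, 1]
Schedule:
  Job 3: M1 done at 5, M2 done at 13
  Job 2: M1 done at 16, M2 done at 21
  Job 1: M1 done at 23, M2 done at 24
Makespan = 24

24


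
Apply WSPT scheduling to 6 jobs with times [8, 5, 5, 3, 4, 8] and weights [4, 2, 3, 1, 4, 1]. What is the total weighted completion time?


Compute p/w ratios and sort ascending (WSPT): [(4, 4), (5, 3), (8, 4), (5, 2), (3, 1), (8, 1)]
Compute weighted completion times:
  Job (p=4,w=4): C=4, w*C=4*4=16
  Job (p=5,w=3): C=9, w*C=3*9=27
  Job (p=8,w=4): C=17, w*C=4*17=68
  Job (p=5,w=2): C=22, w*C=2*22=44
  Job (p=3,w=1): C=25, w*C=1*25=25
  Job (p=8,w=1): C=33, w*C=1*33=33
Total weighted completion time = 213

213


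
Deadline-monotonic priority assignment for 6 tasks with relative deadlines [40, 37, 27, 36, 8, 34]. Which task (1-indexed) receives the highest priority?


Sort tasks by relative deadline (ascending):
  Task 5: deadline = 8
  Task 3: deadline = 27
  Task 6: deadline = 34
  Task 4: deadline = 36
  Task 2: deadline = 37
  Task 1: deadline = 40
Priority order (highest first): [5, 3, 6, 4, 2, 1]
Highest priority task = 5

5


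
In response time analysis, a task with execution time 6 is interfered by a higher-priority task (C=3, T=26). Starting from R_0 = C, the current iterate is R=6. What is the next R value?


R_next = C + ceil(R_prev / T_hp) * C_hp
ceil(6 / 26) = ceil(0.2308) = 1
Interference = 1 * 3 = 3
R_next = 6 + 3 = 9

9


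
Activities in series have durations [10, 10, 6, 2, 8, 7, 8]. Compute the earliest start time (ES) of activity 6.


Activity 6 starts after activities 1 through 5 complete.
Predecessor durations: [10, 10, 6, 2, 8]
ES = 10 + 10 + 6 + 2 + 8 = 36

36


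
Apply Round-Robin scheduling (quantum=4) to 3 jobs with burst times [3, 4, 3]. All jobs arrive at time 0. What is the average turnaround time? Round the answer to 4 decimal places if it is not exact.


Time quantum = 4
Execution trace:
  J1 runs 3 units, time = 3
  J2 runs 4 units, time = 7
  J3 runs 3 units, time = 10
Finish times: [3, 7, 10]
Average turnaround = 20/3 = 6.6667

6.6667


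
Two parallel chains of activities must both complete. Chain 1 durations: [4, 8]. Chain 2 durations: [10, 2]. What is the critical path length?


Path A total = 4 + 8 = 12
Path B total = 10 + 2 = 12
Critical path = longest path = max(12, 12) = 12

12


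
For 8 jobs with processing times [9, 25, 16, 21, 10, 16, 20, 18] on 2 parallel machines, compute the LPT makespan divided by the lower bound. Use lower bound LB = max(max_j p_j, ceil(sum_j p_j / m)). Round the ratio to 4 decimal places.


LPT order: [25, 21, 20, 18, 16, 16, 10, 9]
Machine loads after assignment: [68, 67]
LPT makespan = 68
Lower bound = max(max_job, ceil(total/2)) = max(25, 68) = 68
Ratio = 68 / 68 = 1.0

1.0


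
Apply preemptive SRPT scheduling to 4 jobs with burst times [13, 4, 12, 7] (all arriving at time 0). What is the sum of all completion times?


Since all jobs arrive at t=0, SRPT equals SPT ordering.
SPT order: [4, 7, 12, 13]
Completion times:
  Job 1: p=4, C=4
  Job 2: p=7, C=11
  Job 3: p=12, C=23
  Job 4: p=13, C=36
Total completion time = 4 + 11 + 23 + 36 = 74

74


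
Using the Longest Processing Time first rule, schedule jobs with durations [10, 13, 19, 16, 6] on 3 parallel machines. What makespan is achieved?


Sort jobs in decreasing order (LPT): [19, 16, 13, 10, 6]
Assign each job to the least loaded machine:
  Machine 1: jobs [19], load = 19
  Machine 2: jobs [16, 6], load = 22
  Machine 3: jobs [13, 10], load = 23
Makespan = max load = 23

23


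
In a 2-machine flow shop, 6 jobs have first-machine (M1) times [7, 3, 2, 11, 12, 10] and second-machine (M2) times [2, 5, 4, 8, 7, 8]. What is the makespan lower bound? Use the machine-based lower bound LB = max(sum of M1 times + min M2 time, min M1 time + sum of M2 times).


LB1 = sum(M1 times) + min(M2 times) = 45 + 2 = 47
LB2 = min(M1 times) + sum(M2 times) = 2 + 34 = 36
Lower bound = max(LB1, LB2) = max(47, 36) = 47

47


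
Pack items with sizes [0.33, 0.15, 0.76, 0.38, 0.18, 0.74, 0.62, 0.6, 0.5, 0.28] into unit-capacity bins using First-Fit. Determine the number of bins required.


Place items sequentially using First-Fit:
  Item 0.33 -> new Bin 1
  Item 0.15 -> Bin 1 (now 0.48)
  Item 0.76 -> new Bin 2
  Item 0.38 -> Bin 1 (now 0.86)
  Item 0.18 -> Bin 2 (now 0.94)
  Item 0.74 -> new Bin 3
  Item 0.62 -> new Bin 4
  Item 0.6 -> new Bin 5
  Item 0.5 -> new Bin 6
  Item 0.28 -> Bin 4 (now 0.9)
Total bins used = 6

6


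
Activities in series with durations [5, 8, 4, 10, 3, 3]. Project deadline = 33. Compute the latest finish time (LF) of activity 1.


LF(activity 1) = deadline - sum of successor durations
Successors: activities 2 through 6 with durations [8, 4, 10, 3, 3]
Sum of successor durations = 28
LF = 33 - 28 = 5

5


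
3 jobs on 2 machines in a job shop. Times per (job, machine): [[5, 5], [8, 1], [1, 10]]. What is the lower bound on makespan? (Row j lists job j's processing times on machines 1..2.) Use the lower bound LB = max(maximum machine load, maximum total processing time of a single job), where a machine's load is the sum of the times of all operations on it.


Machine loads:
  Machine 1: 5 + 8 + 1 = 14
  Machine 2: 5 + 1 + 10 = 16
Max machine load = 16
Job totals:
  Job 1: 10
  Job 2: 9
  Job 3: 11
Max job total = 11
Lower bound = max(16, 11) = 16

16


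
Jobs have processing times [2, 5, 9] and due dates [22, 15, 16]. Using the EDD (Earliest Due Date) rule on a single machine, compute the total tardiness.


Sort by due date (EDD order): [(5, 15), (9, 16), (2, 22)]
Compute completion times and tardiness:
  Job 1: p=5, d=15, C=5, tardiness=max(0,5-15)=0
  Job 2: p=9, d=16, C=14, tardiness=max(0,14-16)=0
  Job 3: p=2, d=22, C=16, tardiness=max(0,16-22)=0
Total tardiness = 0

0


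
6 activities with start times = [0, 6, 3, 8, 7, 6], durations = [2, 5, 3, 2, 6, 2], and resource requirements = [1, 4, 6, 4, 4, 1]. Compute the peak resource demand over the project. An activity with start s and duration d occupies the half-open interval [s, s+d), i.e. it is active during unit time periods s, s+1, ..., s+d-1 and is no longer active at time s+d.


Each activity i is active on [start_i, start_i + duration_i).
Compute total resource usage per time slot:
  t=0: active resources = [1], total = 1
  t=1: active resources = [1], total = 1
  t=2: active resources = [], total = 0
  t=3: active resources = [6], total = 6
  t=4: active resources = [6], total = 6
  t=5: active resources = [6], total = 6
  t=6: active resources = [4, 1], total = 5
  t=7: active resources = [4, 4, 1], total = 9
  t=8: active resources = [4, 4, 4], total = 12
  t=9: active resources = [4, 4, 4], total = 12
  t=10: active resources = [4, 4], total = 8
  t=11: active resources = [4], total = 4
  t=12: active resources = [4], total = 4
Peak resource demand = 12

12


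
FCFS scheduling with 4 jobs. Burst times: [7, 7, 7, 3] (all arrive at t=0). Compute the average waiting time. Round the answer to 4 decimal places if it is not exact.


FCFS order (as given): [7, 7, 7, 3]
Waiting times:
  Job 1: wait = 0
  Job 2: wait = 7
  Job 3: wait = 14
  Job 4: wait = 21
Sum of waiting times = 42
Average waiting time = 42/4 = 10.5

10.5


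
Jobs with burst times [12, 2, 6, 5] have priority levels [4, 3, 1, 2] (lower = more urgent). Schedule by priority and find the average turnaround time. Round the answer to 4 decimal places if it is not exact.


Sort by priority (ascending = highest first):
Order: [(1, 6), (2, 5), (3, 2), (4, 12)]
Completion times:
  Priority 1, burst=6, C=6
  Priority 2, burst=5, C=11
  Priority 3, burst=2, C=13
  Priority 4, burst=12, C=25
Average turnaround = 55/4 = 13.75

13.75


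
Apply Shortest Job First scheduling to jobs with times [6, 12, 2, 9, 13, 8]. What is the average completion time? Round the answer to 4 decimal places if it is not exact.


SJF order (ascending): [2, 6, 8, 9, 12, 13]
Completion times:
  Job 1: burst=2, C=2
  Job 2: burst=6, C=8
  Job 3: burst=8, C=16
  Job 4: burst=9, C=25
  Job 5: burst=12, C=37
  Job 6: burst=13, C=50
Average completion = 138/6 = 23.0

23.0


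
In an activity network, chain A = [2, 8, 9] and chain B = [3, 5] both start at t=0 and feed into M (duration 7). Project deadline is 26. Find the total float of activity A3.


Forward pass: ES(A3) = sum of predecessors on chain A = 10
EF = ES + duration = 10 + 9 = 19
Backward pass: LF(M) = deadline = 26; LS(M) = 26 - 7 = 19
LF(A3) = LS(M) - sum(successors on chain A) = 19 - 0 = 19
LS = LF - duration = 19 - 9 = 10
Total float = LS - ES = 10 - 10 = 0

0


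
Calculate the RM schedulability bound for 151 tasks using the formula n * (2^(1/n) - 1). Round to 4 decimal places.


Compute 2^(1/151) = 1.0046009306
Subtract 1: 1.0046009306 - 1 = 0.0046009306
Multiply by n: 151 * 0.0046009306 = 0.6947405206
Round to 4 dp: 0.6947

0.6947


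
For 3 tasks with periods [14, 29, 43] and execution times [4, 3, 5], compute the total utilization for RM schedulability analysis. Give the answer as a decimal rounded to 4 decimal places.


Compute individual utilizations (exact fractions):
  Task 1: C/T = 4/14 = 2/7 (approx. 0.2857)
  Task 2: C/T = 3/29 (approx. 0.1034)
  Task 3: C/T = 5/43 (approx. 0.1163)
Total utilization U = 2/7 + 3/29 + 5/43 = 4412/8729
Rounded to 4 decimal places: U = 0.5054
RM (Liu & Layland) bound for 3 tasks = 0.779763; compare with U = 4412/8729 (approx. 0.505442)
U <= bound, so schedulable by RM sufficient condition.

0.5054


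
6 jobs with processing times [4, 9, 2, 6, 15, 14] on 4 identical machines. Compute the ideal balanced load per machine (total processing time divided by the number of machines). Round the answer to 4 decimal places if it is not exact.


Total processing time = 4 + 9 + 2 + 6 + 15 + 14 = 50
Number of machines = 4
Ideal balanced load = 50 / 4 = 12.5

12.5


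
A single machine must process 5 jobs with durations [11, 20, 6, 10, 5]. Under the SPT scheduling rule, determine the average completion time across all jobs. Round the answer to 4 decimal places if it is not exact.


Sort jobs by processing time (SPT order): [5, 6, 10, 11, 20]
Compute completion times sequentially:
  Job 1: processing = 5, completes at 5
  Job 2: processing = 6, completes at 11
  Job 3: processing = 10, completes at 21
  Job 4: processing = 11, completes at 32
  Job 5: processing = 20, completes at 52
Sum of completion times = 121
Average completion time = 121/5 = 24.2

24.2


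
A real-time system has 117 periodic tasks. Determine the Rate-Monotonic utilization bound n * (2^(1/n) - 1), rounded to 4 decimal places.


Compute 2^(1/117) = 1.0059419185
Subtract 1: 1.0059419185 - 1 = 0.0059419185
Multiply by n: 117 * 0.0059419185 = 0.6952044645
Round to 4 dp: 0.6952

0.6952


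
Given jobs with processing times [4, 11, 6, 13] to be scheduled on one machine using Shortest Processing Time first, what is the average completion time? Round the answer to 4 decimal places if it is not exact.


Sort jobs by processing time (SPT order): [4, 6, 11, 13]
Compute completion times sequentially:
  Job 1: processing = 4, completes at 4
  Job 2: processing = 6, completes at 10
  Job 3: processing = 11, completes at 21
  Job 4: processing = 13, completes at 34
Sum of completion times = 69
Average completion time = 69/4 = 17.25

17.25


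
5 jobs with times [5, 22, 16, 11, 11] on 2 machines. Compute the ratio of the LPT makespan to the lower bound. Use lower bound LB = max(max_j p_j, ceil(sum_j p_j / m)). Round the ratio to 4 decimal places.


LPT order: [22, 16, 11, 11, 5]
Machine loads after assignment: [33, 32]
LPT makespan = 33
Lower bound = max(max_job, ceil(total/2)) = max(22, 33) = 33
Ratio = 33 / 33 = 1.0

1.0


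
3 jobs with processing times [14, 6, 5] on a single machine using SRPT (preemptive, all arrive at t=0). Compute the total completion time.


Since all jobs arrive at t=0, SRPT equals SPT ordering.
SPT order: [5, 6, 14]
Completion times:
  Job 1: p=5, C=5
  Job 2: p=6, C=11
  Job 3: p=14, C=25
Total completion time = 5 + 11 + 25 = 41

41


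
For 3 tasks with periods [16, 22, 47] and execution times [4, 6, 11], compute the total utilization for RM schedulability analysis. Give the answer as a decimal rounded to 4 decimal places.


Compute individual utilizations (exact fractions):
  Task 1: C/T = 4/16 = 1/4 (approx. 0.25)
  Task 2: C/T = 6/22 = 3/11 (approx. 0.2727)
  Task 3: C/T = 11/47 (approx. 0.234)
Total utilization U = 1/4 + 3/11 + 11/47 = 1565/2068
Rounded to 4 decimal places: U = 0.7568
RM (Liu & Layland) bound for 3 tasks = 0.779763; compare with U = 1565/2068 (approx. 0.756770)
U <= bound, so schedulable by RM sufficient condition.

0.7568


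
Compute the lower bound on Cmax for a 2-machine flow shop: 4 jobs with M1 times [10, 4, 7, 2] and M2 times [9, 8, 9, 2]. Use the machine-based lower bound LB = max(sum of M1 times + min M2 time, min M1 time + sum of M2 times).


LB1 = sum(M1 times) + min(M2 times) = 23 + 2 = 25
LB2 = min(M1 times) + sum(M2 times) = 2 + 28 = 30
Lower bound = max(LB1, LB2) = max(25, 30) = 30

30


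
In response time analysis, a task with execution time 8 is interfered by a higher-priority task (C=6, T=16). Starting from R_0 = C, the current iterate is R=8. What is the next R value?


R_next = C + ceil(R_prev / T_hp) * C_hp
ceil(8 / 16) = ceil(0.5) = 1
Interference = 1 * 6 = 6
R_next = 8 + 6 = 14

14


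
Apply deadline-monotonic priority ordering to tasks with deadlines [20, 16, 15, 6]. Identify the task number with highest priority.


Sort tasks by relative deadline (ascending):
  Task 4: deadline = 6
  Task 3: deadline = 15
  Task 2: deadline = 16
  Task 1: deadline = 20
Priority order (highest first): [4, 3, 2, 1]
Highest priority task = 4

4


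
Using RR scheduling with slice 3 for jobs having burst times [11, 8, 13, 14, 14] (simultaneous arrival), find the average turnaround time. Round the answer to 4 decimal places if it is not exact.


Time quantum = 3
Execution trace:
  J1 runs 3 units, time = 3
  J2 runs 3 units, time = 6
  J3 runs 3 units, time = 9
  J4 runs 3 units, time = 12
  J5 runs 3 units, time = 15
  J1 runs 3 units, time = 18
  J2 runs 3 units, time = 21
  J3 runs 3 units, time = 24
  J4 runs 3 units, time = 27
  J5 runs 3 units, time = 30
  J1 runs 3 units, time = 33
  J2 runs 2 units, time = 35
  J3 runs 3 units, time = 38
  J4 runs 3 units, time = 41
  J5 runs 3 units, time = 44
  J1 runs 2 units, time = 46
  J3 runs 3 units, time = 49
  J4 runs 3 units, time = 52
  J5 runs 3 units, time = 55
  J3 runs 1 units, time = 56
  J4 runs 2 units, time = 58
  J5 runs 2 units, time = 60
Finish times: [46, 35, 56, 58, 60]
Average turnaround = 255/5 = 51.0

51.0


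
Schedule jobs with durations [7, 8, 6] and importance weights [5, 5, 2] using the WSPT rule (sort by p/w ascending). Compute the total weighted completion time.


Compute p/w ratios and sort ascending (WSPT): [(7, 5), (8, 5), (6, 2)]
Compute weighted completion times:
  Job (p=7,w=5): C=7, w*C=5*7=35
  Job (p=8,w=5): C=15, w*C=5*15=75
  Job (p=6,w=2): C=21, w*C=2*21=42
Total weighted completion time = 152

152


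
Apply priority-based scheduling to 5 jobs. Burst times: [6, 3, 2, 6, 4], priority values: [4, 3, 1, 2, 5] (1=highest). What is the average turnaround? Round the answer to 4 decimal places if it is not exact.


Sort by priority (ascending = highest first):
Order: [(1, 2), (2, 6), (3, 3), (4, 6), (5, 4)]
Completion times:
  Priority 1, burst=2, C=2
  Priority 2, burst=6, C=8
  Priority 3, burst=3, C=11
  Priority 4, burst=6, C=17
  Priority 5, burst=4, C=21
Average turnaround = 59/5 = 11.8

11.8


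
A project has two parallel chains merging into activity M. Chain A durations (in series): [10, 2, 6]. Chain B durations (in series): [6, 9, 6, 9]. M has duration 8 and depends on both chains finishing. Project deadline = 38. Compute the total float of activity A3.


Forward pass: ES(A3) = sum of predecessors on chain A = 12
EF = ES + duration = 12 + 6 = 18
Backward pass: LF(M) = deadline = 38; LS(M) = 38 - 8 = 30
LF(A3) = LS(M) - sum(successors on chain A) = 30 - 0 = 30
LS = LF - duration = 30 - 6 = 24
Total float = LS - ES = 24 - 12 = 12

12


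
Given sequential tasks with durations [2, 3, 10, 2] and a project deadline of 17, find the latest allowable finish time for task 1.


LF(activity 1) = deadline - sum of successor durations
Successors: activities 2 through 4 with durations [3, 10, 2]
Sum of successor durations = 15
LF = 17 - 15 = 2

2


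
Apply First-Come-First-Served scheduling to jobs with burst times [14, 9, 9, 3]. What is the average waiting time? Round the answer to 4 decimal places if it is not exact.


FCFS order (as given): [14, 9, 9, 3]
Waiting times:
  Job 1: wait = 0
  Job 2: wait = 14
  Job 3: wait = 23
  Job 4: wait = 32
Sum of waiting times = 69
Average waiting time = 69/4 = 17.25

17.25


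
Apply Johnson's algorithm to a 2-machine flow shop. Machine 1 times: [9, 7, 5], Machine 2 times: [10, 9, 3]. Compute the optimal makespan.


Apply Johnson's rule:
  Group 1 (a <= b): [(2, 7, 9), (1, 9, 10)]
  Group 2 (a > b): [(3, 5, 3)]
Optimal job order: [2, 1, 3]
Schedule:
  Job 2: M1 done at 7, M2 done at 16
  Job 1: M1 done at 16, M2 done at 26
  Job 3: M1 done at 21, M2 done at 29
Makespan = 29

29


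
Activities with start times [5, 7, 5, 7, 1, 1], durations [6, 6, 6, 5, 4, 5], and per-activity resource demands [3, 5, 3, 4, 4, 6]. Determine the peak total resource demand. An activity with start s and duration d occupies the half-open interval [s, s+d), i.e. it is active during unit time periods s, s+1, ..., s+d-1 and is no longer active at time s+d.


Each activity i is active on [start_i, start_i + duration_i).
Compute total resource usage per time slot:
  t=0: active resources = [], total = 0
  t=1: active resources = [4, 6], total = 10
  t=2: active resources = [4, 6], total = 10
  t=3: active resources = [4, 6], total = 10
  t=4: active resources = [4, 6], total = 10
  t=5: active resources = [3, 3, 6], total = 12
  t=6: active resources = [3, 3], total = 6
  t=7: active resources = [3, 5, 3, 4], total = 15
  t=8: active resources = [3, 5, 3, 4], total = 15
  t=9: active resources = [3, 5, 3, 4], total = 15
  t=10: active resources = [3, 5, 3, 4], total = 15
  t=11: active resources = [5, 4], total = 9
  t=12: active resources = [5], total = 5
Peak resource demand = 15

15


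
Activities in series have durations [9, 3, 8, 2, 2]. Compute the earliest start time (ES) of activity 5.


Activity 5 starts after activities 1 through 4 complete.
Predecessor durations: [9, 3, 8, 2]
ES = 9 + 3 + 8 + 2 = 22

22


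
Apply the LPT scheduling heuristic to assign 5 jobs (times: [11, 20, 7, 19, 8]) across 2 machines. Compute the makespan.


Sort jobs in decreasing order (LPT): [20, 19, 11, 8, 7]
Assign each job to the least loaded machine:
  Machine 1: jobs [20, 8, 7], load = 35
  Machine 2: jobs [19, 11], load = 30
Makespan = max load = 35

35


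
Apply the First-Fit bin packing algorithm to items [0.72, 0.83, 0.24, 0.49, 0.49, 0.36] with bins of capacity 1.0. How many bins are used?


Place items sequentially using First-Fit:
  Item 0.72 -> new Bin 1
  Item 0.83 -> new Bin 2
  Item 0.24 -> Bin 1 (now 0.96)
  Item 0.49 -> new Bin 3
  Item 0.49 -> Bin 3 (now 0.98)
  Item 0.36 -> new Bin 4
Total bins used = 4

4


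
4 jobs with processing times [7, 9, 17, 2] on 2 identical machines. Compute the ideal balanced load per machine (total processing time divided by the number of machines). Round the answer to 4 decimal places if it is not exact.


Total processing time = 7 + 9 + 17 + 2 = 35
Number of machines = 2
Ideal balanced load = 35 / 2 = 17.5

17.5


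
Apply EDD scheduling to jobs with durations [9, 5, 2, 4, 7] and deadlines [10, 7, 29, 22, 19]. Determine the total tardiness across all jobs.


Sort by due date (EDD order): [(5, 7), (9, 10), (7, 19), (4, 22), (2, 29)]
Compute completion times and tardiness:
  Job 1: p=5, d=7, C=5, tardiness=max(0,5-7)=0
  Job 2: p=9, d=10, C=14, tardiness=max(0,14-10)=4
  Job 3: p=7, d=19, C=21, tardiness=max(0,21-19)=2
  Job 4: p=4, d=22, C=25, tardiness=max(0,25-22)=3
  Job 5: p=2, d=29, C=27, tardiness=max(0,27-29)=0
Total tardiness = 9

9


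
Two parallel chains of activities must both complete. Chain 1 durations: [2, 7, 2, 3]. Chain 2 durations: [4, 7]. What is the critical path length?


Path A total = 2 + 7 + 2 + 3 = 14
Path B total = 4 + 7 = 11
Critical path = longest path = max(14, 11) = 14

14


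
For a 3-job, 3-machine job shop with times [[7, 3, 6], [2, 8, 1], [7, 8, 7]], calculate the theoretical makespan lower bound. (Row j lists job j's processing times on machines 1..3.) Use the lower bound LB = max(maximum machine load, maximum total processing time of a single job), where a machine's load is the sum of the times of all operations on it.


Machine loads:
  Machine 1: 7 + 2 + 7 = 16
  Machine 2: 3 + 8 + 8 = 19
  Machine 3: 6 + 1 + 7 = 14
Max machine load = 19
Job totals:
  Job 1: 16
  Job 2: 11
  Job 3: 22
Max job total = 22
Lower bound = max(19, 22) = 22

22


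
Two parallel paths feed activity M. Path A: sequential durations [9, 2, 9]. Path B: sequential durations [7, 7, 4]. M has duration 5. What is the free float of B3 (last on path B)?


ES(B3) = sum of predecessors on chain B = 14
EF(B3) = ES + duration = 14 + 4 = 18
Successor of B3 is M. ES(M) = max(sum(A), sum(B)) = max(20, 18) = 20
Free float = ES(successor) - EF(current) = 20 - 18 = 2

2


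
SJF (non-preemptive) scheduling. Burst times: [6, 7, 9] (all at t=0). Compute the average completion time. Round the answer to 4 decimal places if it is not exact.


SJF order (ascending): [6, 7, 9]
Completion times:
  Job 1: burst=6, C=6
  Job 2: burst=7, C=13
  Job 3: burst=9, C=22
Average completion = 41/3 = 13.6667

13.6667


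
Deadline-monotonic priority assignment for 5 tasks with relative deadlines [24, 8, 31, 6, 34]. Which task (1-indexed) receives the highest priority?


Sort tasks by relative deadline (ascending):
  Task 4: deadline = 6
  Task 2: deadline = 8
  Task 1: deadline = 24
  Task 3: deadline = 31
  Task 5: deadline = 34
Priority order (highest first): [4, 2, 1, 3, 5]
Highest priority task = 4

4


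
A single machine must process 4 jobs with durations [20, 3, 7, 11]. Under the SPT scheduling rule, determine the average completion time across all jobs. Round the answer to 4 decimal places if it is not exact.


Sort jobs by processing time (SPT order): [3, 7, 11, 20]
Compute completion times sequentially:
  Job 1: processing = 3, completes at 3
  Job 2: processing = 7, completes at 10
  Job 3: processing = 11, completes at 21
  Job 4: processing = 20, completes at 41
Sum of completion times = 75
Average completion time = 75/4 = 18.75

18.75


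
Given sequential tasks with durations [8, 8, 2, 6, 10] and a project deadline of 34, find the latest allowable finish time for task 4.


LF(activity 4) = deadline - sum of successor durations
Successors: activities 5 through 5 with durations [10]
Sum of successor durations = 10
LF = 34 - 10 = 24

24


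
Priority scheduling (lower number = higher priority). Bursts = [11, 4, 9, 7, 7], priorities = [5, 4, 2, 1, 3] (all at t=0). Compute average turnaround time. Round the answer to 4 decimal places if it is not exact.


Sort by priority (ascending = highest first):
Order: [(1, 7), (2, 9), (3, 7), (4, 4), (5, 11)]
Completion times:
  Priority 1, burst=7, C=7
  Priority 2, burst=9, C=16
  Priority 3, burst=7, C=23
  Priority 4, burst=4, C=27
  Priority 5, burst=11, C=38
Average turnaround = 111/5 = 22.2

22.2


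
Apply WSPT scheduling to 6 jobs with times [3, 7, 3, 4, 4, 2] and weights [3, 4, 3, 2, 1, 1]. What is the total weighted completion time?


Compute p/w ratios and sort ascending (WSPT): [(3, 3), (3, 3), (7, 4), (4, 2), (2, 1), (4, 1)]
Compute weighted completion times:
  Job (p=3,w=3): C=3, w*C=3*3=9
  Job (p=3,w=3): C=6, w*C=3*6=18
  Job (p=7,w=4): C=13, w*C=4*13=52
  Job (p=4,w=2): C=17, w*C=2*17=34
  Job (p=2,w=1): C=19, w*C=1*19=19
  Job (p=4,w=1): C=23, w*C=1*23=23
Total weighted completion time = 155

155


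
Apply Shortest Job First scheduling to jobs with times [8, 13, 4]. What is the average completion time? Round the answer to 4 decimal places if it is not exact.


SJF order (ascending): [4, 8, 13]
Completion times:
  Job 1: burst=4, C=4
  Job 2: burst=8, C=12
  Job 3: burst=13, C=25
Average completion = 41/3 = 13.6667

13.6667


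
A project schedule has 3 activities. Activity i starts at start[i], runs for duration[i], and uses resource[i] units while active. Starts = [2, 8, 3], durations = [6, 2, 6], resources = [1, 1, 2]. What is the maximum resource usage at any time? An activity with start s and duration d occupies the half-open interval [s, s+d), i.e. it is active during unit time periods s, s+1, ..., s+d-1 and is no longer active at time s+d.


Each activity i is active on [start_i, start_i + duration_i).
Compute total resource usage per time slot:
  t=0: active resources = [], total = 0
  t=1: active resources = [], total = 0
  t=2: active resources = [1], total = 1
  t=3: active resources = [1, 2], total = 3
  t=4: active resources = [1, 2], total = 3
  t=5: active resources = [1, 2], total = 3
  t=6: active resources = [1, 2], total = 3
  t=7: active resources = [1, 2], total = 3
  t=8: active resources = [1, 2], total = 3
  t=9: active resources = [1], total = 1
Peak resource demand = 3

3


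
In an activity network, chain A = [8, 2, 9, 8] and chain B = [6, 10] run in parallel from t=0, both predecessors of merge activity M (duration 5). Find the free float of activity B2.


ES(B2) = sum of predecessors on chain B = 6
EF(B2) = ES + duration = 6 + 10 = 16
Successor of B2 is M. ES(M) = max(sum(A), sum(B)) = max(27, 16) = 27
Free float = ES(successor) - EF(current) = 27 - 16 = 11

11


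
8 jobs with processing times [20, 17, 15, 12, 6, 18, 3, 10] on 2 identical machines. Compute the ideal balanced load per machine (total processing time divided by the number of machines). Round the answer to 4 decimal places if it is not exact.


Total processing time = 20 + 17 + 15 + 12 + 6 + 18 + 3 + 10 = 101
Number of machines = 2
Ideal balanced load = 101 / 2 = 50.5

50.5


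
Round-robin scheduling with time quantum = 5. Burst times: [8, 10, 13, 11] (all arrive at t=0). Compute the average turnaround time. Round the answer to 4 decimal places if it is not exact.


Time quantum = 5
Execution trace:
  J1 runs 5 units, time = 5
  J2 runs 5 units, time = 10
  J3 runs 5 units, time = 15
  J4 runs 5 units, time = 20
  J1 runs 3 units, time = 23
  J2 runs 5 units, time = 28
  J3 runs 5 units, time = 33
  J4 runs 5 units, time = 38
  J3 runs 3 units, time = 41
  J4 runs 1 units, time = 42
Finish times: [23, 28, 41, 42]
Average turnaround = 134/4 = 33.5

33.5


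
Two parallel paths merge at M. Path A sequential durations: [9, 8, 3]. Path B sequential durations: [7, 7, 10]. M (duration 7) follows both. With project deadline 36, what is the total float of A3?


Forward pass: ES(A3) = sum of predecessors on chain A = 17
EF = ES + duration = 17 + 3 = 20
Backward pass: LF(M) = deadline = 36; LS(M) = 36 - 7 = 29
LF(A3) = LS(M) - sum(successors on chain A) = 29 - 0 = 29
LS = LF - duration = 29 - 3 = 26
Total float = LS - ES = 26 - 17 = 9

9


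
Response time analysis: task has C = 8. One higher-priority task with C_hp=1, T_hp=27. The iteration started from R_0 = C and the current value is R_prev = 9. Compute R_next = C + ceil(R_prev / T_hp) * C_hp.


R_next = C + ceil(R_prev / T_hp) * C_hp
ceil(9 / 27) = ceil(0.3333) = 1
Interference = 1 * 1 = 1
R_next = 8 + 1 = 9
R_next = R_prev, so the iteration has converged (response time = 9).

9


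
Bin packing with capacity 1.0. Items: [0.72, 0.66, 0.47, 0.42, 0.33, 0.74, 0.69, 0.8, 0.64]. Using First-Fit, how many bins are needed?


Place items sequentially using First-Fit:
  Item 0.72 -> new Bin 1
  Item 0.66 -> new Bin 2
  Item 0.47 -> new Bin 3
  Item 0.42 -> Bin 3 (now 0.89)
  Item 0.33 -> Bin 2 (now 0.99)
  Item 0.74 -> new Bin 4
  Item 0.69 -> new Bin 5
  Item 0.8 -> new Bin 6
  Item 0.64 -> new Bin 7
Total bins used = 7

7


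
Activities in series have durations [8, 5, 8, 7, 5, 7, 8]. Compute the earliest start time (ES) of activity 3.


Activity 3 starts after activities 1 through 2 complete.
Predecessor durations: [8, 5]
ES = 8 + 5 = 13

13


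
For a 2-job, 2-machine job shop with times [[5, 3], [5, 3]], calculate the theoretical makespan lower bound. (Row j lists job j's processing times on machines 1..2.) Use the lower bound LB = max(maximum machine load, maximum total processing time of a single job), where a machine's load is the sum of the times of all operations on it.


Machine loads:
  Machine 1: 5 + 5 = 10
  Machine 2: 3 + 3 = 6
Max machine load = 10
Job totals:
  Job 1: 8
  Job 2: 8
Max job total = 8
Lower bound = max(10, 8) = 10

10


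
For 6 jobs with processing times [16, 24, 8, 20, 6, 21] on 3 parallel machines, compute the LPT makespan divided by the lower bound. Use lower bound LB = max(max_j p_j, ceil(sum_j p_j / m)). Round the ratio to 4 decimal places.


LPT order: [24, 21, 20, 16, 8, 6]
Machine loads after assignment: [30, 29, 36]
LPT makespan = 36
Lower bound = max(max_job, ceil(total/3)) = max(24, 32) = 32
Ratio = 36 / 32 = 1.125

1.125


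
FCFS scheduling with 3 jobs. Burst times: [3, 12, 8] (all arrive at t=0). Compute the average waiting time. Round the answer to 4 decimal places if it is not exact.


FCFS order (as given): [3, 12, 8]
Waiting times:
  Job 1: wait = 0
  Job 2: wait = 3
  Job 3: wait = 15
Sum of waiting times = 18
Average waiting time = 18/3 = 6.0

6.0


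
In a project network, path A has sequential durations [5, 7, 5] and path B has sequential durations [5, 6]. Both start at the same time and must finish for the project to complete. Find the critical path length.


Path A total = 5 + 7 + 5 = 17
Path B total = 5 + 6 = 11
Critical path = longest path = max(17, 11) = 17

17


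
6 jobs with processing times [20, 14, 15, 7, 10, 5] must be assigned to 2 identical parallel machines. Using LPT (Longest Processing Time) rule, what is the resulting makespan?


Sort jobs in decreasing order (LPT): [20, 15, 14, 10, 7, 5]
Assign each job to the least loaded machine:
  Machine 1: jobs [20, 10, 5], load = 35
  Machine 2: jobs [15, 14, 7], load = 36
Makespan = max load = 36

36


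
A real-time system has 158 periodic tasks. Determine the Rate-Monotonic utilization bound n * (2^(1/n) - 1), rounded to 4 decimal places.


Compute 2^(1/158) = 1.0043966445
Subtract 1: 1.0043966445 - 1 = 0.0043966445
Multiply by n: 158 * 0.0043966445 = 0.6946698310
Round to 4 dp: 0.6947

0.6947


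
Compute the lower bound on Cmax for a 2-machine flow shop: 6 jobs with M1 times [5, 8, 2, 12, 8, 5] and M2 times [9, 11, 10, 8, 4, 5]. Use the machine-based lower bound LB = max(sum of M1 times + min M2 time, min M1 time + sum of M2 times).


LB1 = sum(M1 times) + min(M2 times) = 40 + 4 = 44
LB2 = min(M1 times) + sum(M2 times) = 2 + 47 = 49
Lower bound = max(LB1, LB2) = max(44, 49) = 49

49


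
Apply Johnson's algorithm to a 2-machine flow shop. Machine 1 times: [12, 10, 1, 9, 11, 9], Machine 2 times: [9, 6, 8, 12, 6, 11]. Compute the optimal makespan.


Apply Johnson's rule:
  Group 1 (a <= b): [(3, 1, 8), (4, 9, 12), (6, 9, 11)]
  Group 2 (a > b): [(1, 12, 9), (2, 10, 6), (5, 11, 6)]
Optimal job order: [3, 4, 6, 1, 2, 5]
Schedule:
  Job 3: M1 done at 1, M2 done at 9
  Job 4: M1 done at 10, M2 done at 22
  Job 6: M1 done at 19, M2 done at 33
  Job 1: M1 done at 31, M2 done at 42
  Job 2: M1 done at 41, M2 done at 48
  Job 5: M1 done at 52, M2 done at 58
Makespan = 58

58


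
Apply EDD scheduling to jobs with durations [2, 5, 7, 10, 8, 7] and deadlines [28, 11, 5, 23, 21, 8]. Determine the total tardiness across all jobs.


Sort by due date (EDD order): [(7, 5), (7, 8), (5, 11), (8, 21), (10, 23), (2, 28)]
Compute completion times and tardiness:
  Job 1: p=7, d=5, C=7, tardiness=max(0,7-5)=2
  Job 2: p=7, d=8, C=14, tardiness=max(0,14-8)=6
  Job 3: p=5, d=11, C=19, tardiness=max(0,19-11)=8
  Job 4: p=8, d=21, C=27, tardiness=max(0,27-21)=6
  Job 5: p=10, d=23, C=37, tardiness=max(0,37-23)=14
  Job 6: p=2, d=28, C=39, tardiness=max(0,39-28)=11
Total tardiness = 47

47


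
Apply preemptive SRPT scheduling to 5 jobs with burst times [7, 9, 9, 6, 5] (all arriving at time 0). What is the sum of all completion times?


Since all jobs arrive at t=0, SRPT equals SPT ordering.
SPT order: [5, 6, 7, 9, 9]
Completion times:
  Job 1: p=5, C=5
  Job 2: p=6, C=11
  Job 3: p=7, C=18
  Job 4: p=9, C=27
  Job 5: p=9, C=36
Total completion time = 5 + 11 + 18 + 27 + 36 = 97

97


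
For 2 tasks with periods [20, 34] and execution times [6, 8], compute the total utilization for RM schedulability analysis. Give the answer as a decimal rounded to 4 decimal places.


Compute individual utilizations (exact fractions):
  Task 1: C/T = 6/20 = 3/10 (approx. 0.3)
  Task 2: C/T = 8/34 = 4/17 (approx. 0.2353)
Total utilization U = 3/10 + 4/17 = 91/170
Rounded to 4 decimal places: U = 0.5353
RM (Liu & Layland) bound for 2 tasks = 0.828427; compare with U = 91/170 (approx. 0.535294)
U <= bound, so schedulable by RM sufficient condition.

0.5353


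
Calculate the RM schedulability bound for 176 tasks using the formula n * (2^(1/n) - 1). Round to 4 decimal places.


Compute 2^(1/176) = 1.0039461017
Subtract 1: 1.0039461017 - 1 = 0.0039461017
Multiply by n: 176 * 0.0039461017 = 0.6945138992
Round to 4 dp: 0.6945

0.6945


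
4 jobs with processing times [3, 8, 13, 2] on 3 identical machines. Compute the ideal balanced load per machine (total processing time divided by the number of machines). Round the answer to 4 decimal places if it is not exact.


Total processing time = 3 + 8 + 13 + 2 = 26
Number of machines = 3
Ideal balanced load = 26 / 3 = 8.6667

8.6667


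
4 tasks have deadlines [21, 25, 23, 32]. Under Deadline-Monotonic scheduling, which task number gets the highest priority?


Sort tasks by relative deadline (ascending):
  Task 1: deadline = 21
  Task 3: deadline = 23
  Task 2: deadline = 25
  Task 4: deadline = 32
Priority order (highest first): [1, 3, 2, 4]
Highest priority task = 1

1


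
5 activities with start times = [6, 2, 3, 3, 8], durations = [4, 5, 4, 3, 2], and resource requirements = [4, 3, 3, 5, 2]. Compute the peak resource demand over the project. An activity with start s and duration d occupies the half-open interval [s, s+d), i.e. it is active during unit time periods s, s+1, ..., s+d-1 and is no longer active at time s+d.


Each activity i is active on [start_i, start_i + duration_i).
Compute total resource usage per time slot:
  t=0: active resources = [], total = 0
  t=1: active resources = [], total = 0
  t=2: active resources = [3], total = 3
  t=3: active resources = [3, 3, 5], total = 11
  t=4: active resources = [3, 3, 5], total = 11
  t=5: active resources = [3, 3, 5], total = 11
  t=6: active resources = [4, 3, 3], total = 10
  t=7: active resources = [4], total = 4
  t=8: active resources = [4, 2], total = 6
  t=9: active resources = [4, 2], total = 6
Peak resource demand = 11

11
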